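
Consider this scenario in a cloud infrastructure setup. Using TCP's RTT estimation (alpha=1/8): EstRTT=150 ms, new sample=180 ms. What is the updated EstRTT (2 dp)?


Given: EstRTT = 150 ms, SampleRTT = 180 ms, alpha = 1/8
New EstRTT = (1 - alpha) * EstRTT + alpha * SampleRTT
(7/8) * 150 = 131.25
(1/8) * 180 = 22.5
New EstRTT = 131.25 + 22.5 = 153.75 ms -> 153.75 ms (2 dp)

153.75


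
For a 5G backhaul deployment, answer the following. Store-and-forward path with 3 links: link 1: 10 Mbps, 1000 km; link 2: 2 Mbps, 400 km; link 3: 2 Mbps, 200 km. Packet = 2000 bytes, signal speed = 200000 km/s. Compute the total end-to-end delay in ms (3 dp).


Packet = 2000 bytes = 16000 bits. Store-and-forward: sum (t_trans + t_prop) per link.
Link 1: t_trans = 16000/(10*10^6) s = 1.6000 ms; t_prop = 1000/200000 s = 5.0000 ms; subtotal = 6.6000 ms
Link 2: t_trans = 16000/(2*10^6) s = 8.0000 ms; t_prop = 400/200000 s = 2.0000 ms; subtotal = 10.0000 ms
Link 3: t_trans = 16000/(2*10^6) s = 8.0000 ms; t_prop = 200/200000 s = 1.0000 ms; subtotal = 9.0000 ms
End-to-end = 6.6000 + 10.0000 + 9.0000 = 25.6000 ms -> 25.600 ms (3 dp)

25.600


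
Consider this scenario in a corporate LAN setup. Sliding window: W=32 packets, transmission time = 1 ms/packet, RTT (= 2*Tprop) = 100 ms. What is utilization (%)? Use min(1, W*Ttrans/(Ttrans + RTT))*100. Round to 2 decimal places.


Given: W = 32, Ttrans = 1 ms, RTT = 100 ms (= 2 * Tprop, Tprop = 50 ms)
Cycle time = Ttrans + RTT = 1 + 100 = 101 ms (first packet sent until its ACK returns)
W * Ttrans = 32 * 1 = 32 ms of sending per cycle
W * Ttrans / (Ttrans + RTT) = 32 / 101 = 0.316832
U = min(1, 0.316832) = 0.316832
U% = 31.68%

31.68


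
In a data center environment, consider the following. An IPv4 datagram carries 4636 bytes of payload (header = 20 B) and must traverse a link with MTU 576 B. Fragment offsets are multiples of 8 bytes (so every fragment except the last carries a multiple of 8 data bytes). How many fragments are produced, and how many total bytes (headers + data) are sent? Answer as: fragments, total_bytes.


Max data per non-final fragment = floor((MTU - header)/8)*8 = floor((576 - 20)/8)*8 = floor(556/8)*8 = 552 B
Final fragment needs no 8-byte alignment: it can carry up to MTU - header = 556 B
Non-final fragments needed = ceil((payload - 556) / 552) = ceil(4080/552) = ceil(7.3913) = 8
Number of fragments = 8 + 1 = 9
Fragment sizes (data): 8 * 552 B + 220 B (last, 220 <= 556 OK)
Total bytes sent = payload + n_frags * header = 4636 + 9*20 = 4636 + 180 = 4816 B

9, 4816


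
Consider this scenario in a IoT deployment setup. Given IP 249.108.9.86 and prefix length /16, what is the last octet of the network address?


Given: IP = 249.108.9.86, prefix = /16
Subnet mask = 255.255.0.0
Last octet of IP: 86
Last octet of mask: 0
Network last octet = 86 AND 0 = 0

0


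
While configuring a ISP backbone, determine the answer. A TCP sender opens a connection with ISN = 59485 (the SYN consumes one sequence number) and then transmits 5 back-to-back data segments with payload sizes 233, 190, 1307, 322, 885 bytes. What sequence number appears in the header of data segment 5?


The SYN occupies sequence number ISN = 59485, so the first data byte is ISN + 1 = 59486.
SEQ of data segment i = (ISN + 1) + sum of payload sizes of segments 1..i-1.
Segment 1: SEQ = 59486, payload = 233 bytes
Segment 2: SEQ = 59719, payload = 190 bytes
Segment 3: SEQ = 59909, payload = 1307 bytes
Segment 4: SEQ = 61216, payload = 322 bytes
Segment 5: SEQ = 61538, payload = 885 bytes
SEQ of segment 5 = 59486 + 233 + 190 + 1307 + 322 = 61538

61538


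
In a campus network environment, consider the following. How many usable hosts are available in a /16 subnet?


Given: subnet mask /16
Host bits = 32 - 16 = 16
Total addresses = 2^16 = 65536
Usable hosts = 65536 - 2 (network + broadcast) = 65534

65534


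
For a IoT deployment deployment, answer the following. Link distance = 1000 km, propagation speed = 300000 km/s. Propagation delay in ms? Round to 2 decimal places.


Given: distance = 1000 km, speed = 300000 km/s
Delay = distance / speed = 1000 / 300000 seconds
Delay in ms = 1000 * 1000 / 300000
Delay = 3.3333 ms
Rounded to 2 dp = 3.33 ms

3.33


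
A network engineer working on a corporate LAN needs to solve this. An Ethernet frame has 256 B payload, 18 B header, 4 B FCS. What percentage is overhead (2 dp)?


Given: payload = 256 B, header = 18 B, trailer = 4 B
Overhead bytes = header + trailer = 18 + 4 = 22
Total frame = payload + overhead = 256 + 22 = 278
Overhead % = 22 / 278 * 100 = 7.9137% -> 7.91% (2 dp)

7.91


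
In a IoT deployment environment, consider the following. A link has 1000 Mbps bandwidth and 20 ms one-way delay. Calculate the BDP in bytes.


Given: bandwidth = 1000 Mbps, delay = 20 ms
BDP in bits = 1000 * 10^6 * 20 / 1000
BDP in bits = 20000000
BDP in bytes = 20000000 / 8 = 2500000

2500000


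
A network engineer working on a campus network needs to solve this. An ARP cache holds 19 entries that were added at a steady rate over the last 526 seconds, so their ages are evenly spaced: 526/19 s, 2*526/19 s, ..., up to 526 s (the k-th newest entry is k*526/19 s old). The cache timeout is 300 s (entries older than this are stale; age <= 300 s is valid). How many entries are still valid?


Ages are k * 526/19 s for k = 1..19 (spacing = 27.6842 s).
Entry k is valid iff k * 526/19 <= 300 iff k <= 19 * 300 / 526 = 10.8365
n_valid = floor(10.8365) = 10
(n_stale = 19 - 10 = 9)

10


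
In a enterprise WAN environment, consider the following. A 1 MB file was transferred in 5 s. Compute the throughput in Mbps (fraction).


Given: file = 1 MB, time = 5 s
File in Mb = 1 * 8 = 8 Mb
Throughput = 8 / 5 Mbps
Throughput = 8/5 Mbps

8/5


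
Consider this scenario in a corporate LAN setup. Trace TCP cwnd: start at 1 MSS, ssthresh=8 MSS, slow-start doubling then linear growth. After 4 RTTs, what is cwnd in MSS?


RTT 0: cwnd = 1 MSS (initial)
RTT 1: cwnd = 2 MSS (slow start, doubled)
RTT 2: cwnd = 4 MSS (slow start, doubled)
RTT 3: cwnd = 8 MSS (slow start, doubled)
RTT 4: cwnd = 9 MSS (congestion avoidance, +1)

9


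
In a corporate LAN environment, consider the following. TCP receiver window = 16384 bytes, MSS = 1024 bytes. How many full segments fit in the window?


Given: RWND = 16384 bytes, MSS = 1024 bytes
Full segments = floor(RWND / MSS)
Full segments = floor(16384 / 1024)
Full segments = floor(16.0) = 16

16


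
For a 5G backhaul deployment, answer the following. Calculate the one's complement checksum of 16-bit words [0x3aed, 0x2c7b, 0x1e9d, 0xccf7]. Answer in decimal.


Given words: [0x3aed, 0x2c7b, 0x1e9d, 0xccf7]
Step 1: Sum all words
Raw sum = 15085 + 11387 + 7837 + 52471 = 86780
Step 2: Fold carry: (21244 + 1) = 21245
One's complement = ~21245 & 0xFFFF = 44290

44290


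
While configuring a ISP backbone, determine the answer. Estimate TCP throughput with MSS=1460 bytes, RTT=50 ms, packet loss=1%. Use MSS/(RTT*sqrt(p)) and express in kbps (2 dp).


Given: MSS = 1460 bytes, RTT = 50 ms, loss = 1%
RTT in seconds = 50 / 1000 = 0.05
Loss rate = 1% = 0.01
sqrt(loss) = sqrt(0.01) = 0.1
Throughput (bytes/s) = 1460 / (0.05 * 0.1) = 292000.0000
Throughput (kbps) = 292000.0000 * 8 / 1000 = 2336.000000 -> 2336.00 kbps (2 dp)

2336.00


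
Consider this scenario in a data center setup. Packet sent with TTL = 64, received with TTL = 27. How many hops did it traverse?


Given: initial TTL = 64, received TTL = 27
Hops = initial TTL - received TTL
Hops = 64 - 27 = 37

37


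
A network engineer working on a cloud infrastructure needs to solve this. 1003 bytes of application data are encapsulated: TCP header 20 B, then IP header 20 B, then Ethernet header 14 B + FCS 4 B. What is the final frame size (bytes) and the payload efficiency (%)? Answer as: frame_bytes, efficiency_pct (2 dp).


TCP segment = 1003 + 20 = 1023 B
IP packet = 1023 + 20 = 1043 B
Ethernet frame = 1043 + 14 + 4 = 1061 B
Efficiency = app / frame = 1003 / 1061 = 0.945335 = 94.5335% -> 94.53% (2 dp)

1061, 94.53


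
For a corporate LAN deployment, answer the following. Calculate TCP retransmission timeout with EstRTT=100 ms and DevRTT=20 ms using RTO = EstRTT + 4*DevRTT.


Given: EstRTT = 100 ms, DevRTT = 20 ms
Timeout = EstRTT + 4 * DevRTT
4 * DevRTT = 4 * 20 = 80
Timeout = 100 + 80 = 180 ms

180


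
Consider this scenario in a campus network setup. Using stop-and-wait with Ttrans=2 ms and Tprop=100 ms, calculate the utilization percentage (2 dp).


Given: Ttrans = 2 ms, Tprop = 100 ms
RTT = 2 * Tprop = 2 * 100 = 200 ms
U = Ttrans / (Ttrans + RTT)
U = 2 / (2 + 200)
U = 2 / 202 = 0.009901
U% = 0.99%

0.99


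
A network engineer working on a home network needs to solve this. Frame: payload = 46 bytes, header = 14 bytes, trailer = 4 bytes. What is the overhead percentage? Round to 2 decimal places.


Given: payload = 46 B, header = 14 B, trailer = 4 B
Overhead bytes = header + trailer = 14 + 4 = 18
Total frame = payload + overhead = 46 + 18 = 64
Overhead % = 18 / 64 * 100 = 28.1250% -> 28.13% (2 dp)

28.13


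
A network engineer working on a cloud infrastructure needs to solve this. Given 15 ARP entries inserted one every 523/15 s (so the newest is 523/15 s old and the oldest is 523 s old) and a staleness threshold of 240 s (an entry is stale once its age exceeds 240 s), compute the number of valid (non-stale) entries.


Ages are k * 523/15 s for k = 1..15 (spacing = 34.8667 s).
Entry k is valid iff k * 523/15 <= 240 iff k <= 15 * 240 / 523 = 6.8834
n_valid = floor(6.8834) = 6
(n_stale = 15 - 6 = 9)

6


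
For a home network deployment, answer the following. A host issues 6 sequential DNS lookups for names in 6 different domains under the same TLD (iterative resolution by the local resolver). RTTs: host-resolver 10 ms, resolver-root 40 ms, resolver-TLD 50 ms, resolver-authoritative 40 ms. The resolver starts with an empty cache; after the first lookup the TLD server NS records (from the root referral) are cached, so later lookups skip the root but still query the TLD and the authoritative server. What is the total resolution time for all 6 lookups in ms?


Lookup 1 (cold cache): local + root + TLD + auth = 10 + 40 + 50 + 40 = 140 ms
Lookups 2..6 (TLD NS cached -> skip root; new domain -> still ask TLD and auth): local + TLD + auth = 10 + 50 + 40 = 100 ms each
Remaining 5 lookups: 5 * 100 = 500 ms
Total = 140 + 500 = 640 ms

640


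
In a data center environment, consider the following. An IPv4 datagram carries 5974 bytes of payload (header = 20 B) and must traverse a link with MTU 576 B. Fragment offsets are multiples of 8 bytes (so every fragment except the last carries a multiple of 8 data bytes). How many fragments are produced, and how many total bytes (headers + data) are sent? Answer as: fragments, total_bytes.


Max data per non-final fragment = floor((MTU - header)/8)*8 = floor((576 - 20)/8)*8 = floor(556/8)*8 = 552 B
Final fragment needs no 8-byte alignment: it can carry up to MTU - header = 556 B
Non-final fragments needed = ceil((payload - 556) / 552) = ceil(5418/552) = ceil(9.8152) = 10
Number of fragments = 10 + 1 = 11
Fragment sizes (data): 10 * 552 B + 454 B (last, 454 <= 556 OK)
Total bytes sent = payload + n_frags * header = 5974 + 11*20 = 5974 + 220 = 6194 B

11, 6194


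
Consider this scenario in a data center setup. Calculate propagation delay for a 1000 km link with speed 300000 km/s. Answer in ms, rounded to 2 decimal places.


Given: distance = 1000 km, speed = 300000 km/s
Delay = distance / speed = 1000 / 300000 seconds
Delay in ms = 1000 * 1000 / 300000
Delay = 3.3333 ms
Rounded to 2 dp = 3.33 ms

3.33


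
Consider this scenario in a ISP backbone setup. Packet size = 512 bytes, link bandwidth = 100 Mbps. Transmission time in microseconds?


Given: packet = 512 bytes, bandwidth = 100 Mbps
Packet in bits = 512 * 8 = 4096 bits
Bandwidth = 100 * 10^6 = 100000000 bps
Time = 4096 / 100000000 seconds
Time in us = 4096 * 10^6 / 100000000 = 40.96

40.96


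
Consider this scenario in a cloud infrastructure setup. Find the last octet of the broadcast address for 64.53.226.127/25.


Given: IP = 64.53.226.127, prefix = /25
Host bits = 32 - 25 = 7
Network last octet = 127 AND mask = 0
Host part size = 2^7 - 1 = 127
Broadcast last octet = 0 OR 127 = 127

127


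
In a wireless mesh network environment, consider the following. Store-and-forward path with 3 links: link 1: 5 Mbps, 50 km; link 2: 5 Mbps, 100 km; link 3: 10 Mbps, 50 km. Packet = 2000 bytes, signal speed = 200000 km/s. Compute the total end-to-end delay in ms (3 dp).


Packet = 2000 bytes = 16000 bits. Store-and-forward: sum (t_trans + t_prop) per link.
Link 1: t_trans = 16000/(5*10^6) s = 3.2000 ms; t_prop = 50/200000 s = 0.2500 ms; subtotal = 3.4500 ms
Link 2: t_trans = 16000/(5*10^6) s = 3.2000 ms; t_prop = 100/200000 s = 0.5000 ms; subtotal = 3.7000 ms
Link 3: t_trans = 16000/(10*10^6) s = 1.6000 ms; t_prop = 50/200000 s = 0.2500 ms; subtotal = 1.8500 ms
End-to-end = 3.4500 + 3.7000 + 1.8500 = 9.0000 ms -> 9.000 ms (3 dp)

9.000


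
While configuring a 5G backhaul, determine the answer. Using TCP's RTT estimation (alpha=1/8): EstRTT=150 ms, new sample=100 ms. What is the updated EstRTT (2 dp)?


Given: EstRTT = 150 ms, SampleRTT = 100 ms, alpha = 1/8
New EstRTT = (1 - alpha) * EstRTT + alpha * SampleRTT
(7/8) * 150 = 131.25
(1/8) * 100 = 12.5
New EstRTT = 131.25 + 12.5 = 143.75 ms -> 143.75 ms (2 dp)

143.75


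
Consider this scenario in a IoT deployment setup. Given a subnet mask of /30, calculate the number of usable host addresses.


Given: subnet mask /30
Host bits = 32 - 30 = 2
Total addresses = 2^2 = 4
Usable hosts = 4 - 2 (network + broadcast) = 2

2


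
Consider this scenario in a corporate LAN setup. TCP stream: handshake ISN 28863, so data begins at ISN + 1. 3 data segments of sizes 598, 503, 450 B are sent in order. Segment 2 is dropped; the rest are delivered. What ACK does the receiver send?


SYN uses sequence number 28863; first data byte = ISN + 1 = 28864.
Segment 1: SEQ = 28864, len = 598 B, covers [28864, 29461]
Segment 2: SEQ = 29462, len = 503 B, covers [29462, 29964] [LOST]
Segment 3: SEQ = 29965, len = 450 B, covers [29965, 30414]
In-order data received: bytes [28864, 29461] (segments 1..1).
Segment 2 missing -> gap begins at byte 29462; later segments buffered out of order.
Cumulative ACK = next expected in-order byte = 28864 + 598 = 29462

29462


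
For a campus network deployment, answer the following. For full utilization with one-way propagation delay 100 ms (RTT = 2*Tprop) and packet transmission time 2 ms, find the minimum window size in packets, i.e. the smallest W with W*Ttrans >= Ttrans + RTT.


Given: Ttrans = 2 ms, RTT = 200 ms (= 2 * Tprop, Tprop = 100 ms)
Time until first ACK returns = Ttrans + RTT = 2 + 200 = 202 ms
Need W * Ttrans >= Ttrans + RTT  ->  W >= (Ttrans + RTT) / Ttrans
(Ttrans + RTT) / Ttrans = 202 / 2 = 101
W_min = ceil(101) = 101

101


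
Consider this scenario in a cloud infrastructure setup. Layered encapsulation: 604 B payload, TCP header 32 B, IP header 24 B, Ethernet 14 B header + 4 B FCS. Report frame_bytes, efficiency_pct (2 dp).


TCP segment = 604 + 32 = 636 B
IP packet = 636 + 24 = 660 B
Ethernet frame = 660 + 14 + 4 = 678 B
Efficiency = app / frame = 604 / 678 = 0.890855 = 89.0855% -> 89.09% (2 dp)

678, 89.09


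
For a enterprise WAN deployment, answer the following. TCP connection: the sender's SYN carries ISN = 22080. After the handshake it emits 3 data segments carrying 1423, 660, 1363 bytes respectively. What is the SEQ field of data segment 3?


The SYN occupies sequence number ISN = 22080, so the first data byte is ISN + 1 = 22081.
SEQ of data segment i = (ISN + 1) + sum of payload sizes of segments 1..i-1.
Segment 1: SEQ = 22081, payload = 1423 bytes
Segment 2: SEQ = 23504, payload = 660 bytes
Segment 3: SEQ = 24164, payload = 1363 bytes
SEQ of segment 3 = 22081 + 1423 + 660 = 24164

24164


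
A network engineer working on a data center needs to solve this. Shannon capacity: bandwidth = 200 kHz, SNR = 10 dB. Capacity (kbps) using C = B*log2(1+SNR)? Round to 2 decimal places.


Given: B = 200 kHz, SNR = 10 dB
SNR linear = 10^(10/10) = 10
1 + SNR = 11
log2(11) = 3.4594316186
C = 200 * 1000 * 3.4594316186 = 691886.3237 bps
C = 691.886324 kbps -> 691.89 kbps (2 dp)

691.89


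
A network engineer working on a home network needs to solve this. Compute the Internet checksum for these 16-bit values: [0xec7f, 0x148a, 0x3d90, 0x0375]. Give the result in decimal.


Given words: [0xec7f, 0x148a, 0x3d90, 0x0375]
Step 1: Sum all words
Raw sum = 60543 + 5258 + 15760 + 885 = 82446
Step 2: Fold carry: (16910 + 1) = 16911
One's complement = ~16911 & 0xFFFF = 48624

48624


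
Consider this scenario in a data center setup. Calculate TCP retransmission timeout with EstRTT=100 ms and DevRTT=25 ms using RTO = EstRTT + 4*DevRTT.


Given: EstRTT = 100 ms, DevRTT = 25 ms
Timeout = EstRTT + 4 * DevRTT
4 * DevRTT = 4 * 25 = 100
Timeout = 100 + 100 = 200 ms

200


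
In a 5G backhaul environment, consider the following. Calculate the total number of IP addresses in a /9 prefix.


Given: CIDR prefix /9
Host bits = 32 - 9 = 23
Total addresses = 2^23 = 8388608

8388608


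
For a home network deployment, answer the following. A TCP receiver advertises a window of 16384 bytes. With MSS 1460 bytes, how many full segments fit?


Given: RWND = 16384 bytes, MSS = 1460 bytes
Full segments = floor(RWND / MSS)
Full segments = floor(16384 / 1460)
Full segments = floor(11.2219) = 11

11


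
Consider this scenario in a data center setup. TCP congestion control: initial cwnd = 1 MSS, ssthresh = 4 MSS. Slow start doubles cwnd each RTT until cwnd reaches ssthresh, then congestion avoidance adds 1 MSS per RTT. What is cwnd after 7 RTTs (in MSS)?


RTT 0: cwnd = 1 MSS (initial)
RTT 1: cwnd = 2 MSS (slow start, doubled)
RTT 2: cwnd = 4 MSS (slow start, doubled)
RTT 3: cwnd = 5 MSS (congestion avoidance, +1)
RTT 4: cwnd = 6 MSS (congestion avoidance, +1)
RTT 5: cwnd = 7 MSS (congestion avoidance, +1)
RTT 6: cwnd = 8 MSS (congestion avoidance, +1)
RTT 7: cwnd = 9 MSS (congestion avoidance, +1)

9


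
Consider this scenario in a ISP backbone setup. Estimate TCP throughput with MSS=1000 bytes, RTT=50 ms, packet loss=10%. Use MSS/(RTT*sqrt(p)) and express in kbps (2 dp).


Given: MSS = 1000 bytes, RTT = 50 ms, loss = 10%
RTT in seconds = 50 / 1000 = 0.05
Loss rate = 10% = 0.1
sqrt(loss) = sqrt(0.1) = 0.316227766017
Throughput (bytes/s) = 1000 / (0.05 * 0.316227766017) = 63245.5532
Throughput (kbps) = 63245.5532 * 8 / 1000 = 505.964426 -> 505.96 kbps (2 dp)

505.96


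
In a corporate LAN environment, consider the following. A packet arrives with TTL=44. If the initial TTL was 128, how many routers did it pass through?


Given: initial TTL = 128, received TTL = 44
Hops = initial TTL - received TTL
Hops = 128 - 44 = 84

84


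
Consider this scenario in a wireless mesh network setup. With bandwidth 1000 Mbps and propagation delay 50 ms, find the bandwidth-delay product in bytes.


Given: bandwidth = 1000 Mbps, delay = 50 ms
BDP in bits = 1000 * 10^6 * 50 / 1000
BDP in bits = 50000000
BDP in bytes = 50000000 / 8 = 6250000

6250000


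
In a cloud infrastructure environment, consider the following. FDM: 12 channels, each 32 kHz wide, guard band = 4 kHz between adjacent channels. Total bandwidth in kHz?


Given: 12 channels, 32 kHz each, guard = 4 kHz
Channel bandwidth = 12 * 32 = 384 kHz
Guard bands = 11 gaps * 4 kHz = 44 kHz
Total = 384 + 44 = 428 kHz

428


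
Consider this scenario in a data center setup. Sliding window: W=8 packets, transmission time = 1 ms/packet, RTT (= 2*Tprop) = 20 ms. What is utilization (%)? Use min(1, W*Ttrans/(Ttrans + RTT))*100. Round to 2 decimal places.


Given: W = 8, Ttrans = 1 ms, RTT = 20 ms (= 2 * Tprop, Tprop = 10 ms)
Cycle time = Ttrans + RTT = 1 + 20 = 21 ms (first packet sent until its ACK returns)
W * Ttrans = 8 * 1 = 8 ms of sending per cycle
W * Ttrans / (Ttrans + RTT) = 8 / 21 = 0.380952
U = min(1, 0.380952) = 0.380952
U% = 38.10%

38.10


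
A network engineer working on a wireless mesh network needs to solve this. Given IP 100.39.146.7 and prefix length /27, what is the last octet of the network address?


Given: IP = 100.39.146.7, prefix = /27
Subnet mask = 255.255.255.224
Last octet of IP: 7
Last octet of mask: 224
Network last octet = 7 AND 224 = 0

0


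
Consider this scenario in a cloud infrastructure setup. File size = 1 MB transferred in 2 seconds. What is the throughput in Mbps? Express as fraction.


Given: file = 1 MB, time = 2 s
File in Mb = 1 * 8 = 8 Mb
Throughput = 8 / 2 Mbps
Throughput = 4 Mbps

4


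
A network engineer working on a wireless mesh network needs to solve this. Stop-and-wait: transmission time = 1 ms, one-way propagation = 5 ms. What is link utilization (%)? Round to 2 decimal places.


Given: Ttrans = 1 ms, Tprop = 5 ms
RTT = 2 * Tprop = 2 * 5 = 10 ms
U = Ttrans / (Ttrans + RTT)
U = 1 / (1 + 10)
U = 1 / 11 = 0.090909
U% = 9.09%

9.09


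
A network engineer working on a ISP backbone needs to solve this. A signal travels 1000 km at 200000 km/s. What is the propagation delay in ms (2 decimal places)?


Given: distance = 1000 km, speed = 200000 km/s
Delay = distance / speed = 1000 / 200000 seconds
Delay in ms = 1000 * 1000 / 200000
Delay = 5.0000 ms
Rounded to 2 dp = 5.00 ms

5.00


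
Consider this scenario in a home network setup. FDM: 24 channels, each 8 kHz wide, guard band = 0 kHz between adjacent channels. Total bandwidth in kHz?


Given: 24 channels, 8 kHz each, guard = 0 kHz
Channel bandwidth = 24 * 8 = 192 kHz
Guard bands = 23 gaps * 0 kHz = 0 kHz
Total = 192 + 0 = 192 kHz

192


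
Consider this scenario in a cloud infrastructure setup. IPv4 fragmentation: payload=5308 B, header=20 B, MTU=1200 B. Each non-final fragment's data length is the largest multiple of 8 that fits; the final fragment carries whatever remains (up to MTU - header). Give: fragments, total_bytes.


Max data per non-final fragment = floor((MTU - header)/8)*8 = floor((1200 - 20)/8)*8 = floor(1180/8)*8 = 1176 B
Final fragment needs no 8-byte alignment: it can carry up to MTU - header = 1180 B
Non-final fragments needed = ceil((payload - 1180) / 1176) = ceil(4128/1176) = ceil(3.5102) = 4
Number of fragments = 4 + 1 = 5
Fragment sizes (data): 4 * 1176 B + 604 B (last, 604 <= 1180 OK)
Total bytes sent = payload + n_frags * header = 5308 + 5*20 = 5308 + 100 = 5408 B

5, 5408


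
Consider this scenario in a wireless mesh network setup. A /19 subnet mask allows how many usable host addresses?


Given: subnet mask /19
Host bits = 32 - 19 = 13
Total addresses = 2^13 = 8192
Usable hosts = 8192 - 2 (network + broadcast) = 8190

8190


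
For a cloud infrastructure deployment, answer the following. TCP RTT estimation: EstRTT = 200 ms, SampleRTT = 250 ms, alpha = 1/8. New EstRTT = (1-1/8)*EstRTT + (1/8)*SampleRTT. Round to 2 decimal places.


Given: EstRTT = 200 ms, SampleRTT = 250 ms, alpha = 1/8
New EstRTT = (1 - alpha) * EstRTT + alpha * SampleRTT
(7/8) * 200 = 175
(1/8) * 250 = 31.25
New EstRTT = 175 + 31.25 = 206.25 ms -> 206.25 ms (2 dp)

206.25


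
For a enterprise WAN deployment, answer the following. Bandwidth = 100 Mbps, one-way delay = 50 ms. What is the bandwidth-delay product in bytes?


Given: bandwidth = 100 Mbps, delay = 50 ms
BDP in bits = 100 * 10^6 * 50 / 1000
BDP in bits = 5000000
BDP in bytes = 5000000 / 8 = 625000

625000


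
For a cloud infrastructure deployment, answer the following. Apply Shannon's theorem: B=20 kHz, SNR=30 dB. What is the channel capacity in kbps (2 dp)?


Given: B = 20 kHz, SNR = 30 dB
SNR linear = 10^(30/10) = 1000
1 + SNR = 1001
log2(1001) = 9.9672262588
C = 20 * 1000 * 9.9672262588 = 199344.5252 bps
C = 199.344525 kbps -> 199.34 kbps (2 dp)

199.34


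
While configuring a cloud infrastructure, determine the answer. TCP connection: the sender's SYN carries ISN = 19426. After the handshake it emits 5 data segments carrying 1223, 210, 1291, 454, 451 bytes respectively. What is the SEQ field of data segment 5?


The SYN occupies sequence number ISN = 19426, so the first data byte is ISN + 1 = 19427.
SEQ of data segment i = (ISN + 1) + sum of payload sizes of segments 1..i-1.
Segment 1: SEQ = 19427, payload = 1223 bytes
Segment 2: SEQ = 20650, payload = 210 bytes
Segment 3: SEQ = 20860, payload = 1291 bytes
Segment 4: SEQ = 22151, payload = 454 bytes
Segment 5: SEQ = 22605, payload = 451 bytes
SEQ of segment 5 = 19427 + 1223 + 210 + 1291 + 454 = 22605

22605


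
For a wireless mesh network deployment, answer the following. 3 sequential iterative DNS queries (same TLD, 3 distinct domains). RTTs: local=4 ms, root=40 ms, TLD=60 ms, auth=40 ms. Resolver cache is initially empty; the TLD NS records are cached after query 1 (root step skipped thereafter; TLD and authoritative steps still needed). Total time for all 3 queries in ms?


Lookup 1 (cold cache): local + root + TLD + auth = 4 + 40 + 60 + 40 = 144 ms
Lookups 2..3 (TLD NS cached -> skip root; new domain -> still ask TLD and auth): local + TLD + auth = 4 + 60 + 40 = 104 ms each
Remaining 2 lookups: 2 * 104 = 208 ms
Total = 144 + 208 = 352 ms

352


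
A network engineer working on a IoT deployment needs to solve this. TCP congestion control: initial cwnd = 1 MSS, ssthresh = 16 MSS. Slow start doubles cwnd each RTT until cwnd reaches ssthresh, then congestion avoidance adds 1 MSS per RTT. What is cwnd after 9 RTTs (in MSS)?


RTT 0: cwnd = 1 MSS (initial)
RTT 1: cwnd = 2 MSS (slow start, doubled)
RTT 2: cwnd = 4 MSS (slow start, doubled)
RTT 3: cwnd = 8 MSS (slow start, doubled)
RTT 4: cwnd = 16 MSS (slow start, doubled)
RTT 5: cwnd = 17 MSS (congestion avoidance, +1)
RTT 6: cwnd = 18 MSS (congestion avoidance, +1)
RTT 7: cwnd = 19 MSS (congestion avoidance, +1)
RTT 8: cwnd = 20 MSS (congestion avoidance, +1)
RTT 9: cwnd = 21 MSS (congestion avoidance, +1)

21


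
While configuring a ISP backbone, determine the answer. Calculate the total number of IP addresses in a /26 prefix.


Given: CIDR prefix /26
Host bits = 32 - 26 = 6
Total addresses = 2^6 = 64

64


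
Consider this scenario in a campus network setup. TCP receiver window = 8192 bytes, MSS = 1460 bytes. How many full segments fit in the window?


Given: RWND = 8192 bytes, MSS = 1460 bytes
Full segments = floor(RWND / MSS)
Full segments = floor(8192 / 1460)
Full segments = floor(5.611) = 5

5


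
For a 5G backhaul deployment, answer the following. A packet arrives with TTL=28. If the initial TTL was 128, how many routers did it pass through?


Given: initial TTL = 128, received TTL = 28
Hops = initial TTL - received TTL
Hops = 128 - 28 = 100

100


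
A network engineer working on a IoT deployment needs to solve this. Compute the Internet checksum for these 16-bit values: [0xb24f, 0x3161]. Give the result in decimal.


Given words: [0xb24f, 0x3161]
Step 1: Sum all words
Raw sum = 45647 + 12641 = 58288
One's complement = ~58288 & 0xFFFF = 7247

7247


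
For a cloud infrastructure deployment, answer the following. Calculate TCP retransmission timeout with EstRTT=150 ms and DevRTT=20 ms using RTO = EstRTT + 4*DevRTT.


Given: EstRTT = 150 ms, DevRTT = 20 ms
Timeout = EstRTT + 4 * DevRTT
4 * DevRTT = 4 * 20 = 80
Timeout = 150 + 80 = 230 ms

230


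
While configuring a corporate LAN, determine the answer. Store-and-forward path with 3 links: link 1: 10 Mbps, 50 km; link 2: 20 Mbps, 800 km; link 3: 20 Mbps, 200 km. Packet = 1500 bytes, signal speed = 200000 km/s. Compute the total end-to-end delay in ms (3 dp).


Packet = 1500 bytes = 12000 bits. Store-and-forward: sum (t_trans + t_prop) per link.
Link 1: t_trans = 12000/(10*10^6) s = 1.2000 ms; t_prop = 50/200000 s = 0.2500 ms; subtotal = 1.4500 ms
Link 2: t_trans = 12000/(20*10^6) s = 0.6000 ms; t_prop = 800/200000 s = 4.0000 ms; subtotal = 4.6000 ms
Link 3: t_trans = 12000/(20*10^6) s = 0.6000 ms; t_prop = 200/200000 s = 1.0000 ms; subtotal = 1.6000 ms
End-to-end = 1.4500 + 4.6000 + 1.6000 = 7.6500 ms -> 7.650 ms (3 dp)

7.650


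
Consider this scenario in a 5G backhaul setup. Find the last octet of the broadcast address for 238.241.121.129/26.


Given: IP = 238.241.121.129, prefix = /26
Host bits = 32 - 26 = 6
Network last octet = 129 AND mask = 128
Host part size = 2^6 - 1 = 63
Broadcast last octet = 128 OR 63 = 191

191


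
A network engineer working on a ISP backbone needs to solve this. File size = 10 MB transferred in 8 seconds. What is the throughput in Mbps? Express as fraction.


Given: file = 10 MB, time = 8 s
File in Mb = 10 * 8 = 80 Mb
Throughput = 80 / 8 Mbps
Throughput = 10 Mbps

10


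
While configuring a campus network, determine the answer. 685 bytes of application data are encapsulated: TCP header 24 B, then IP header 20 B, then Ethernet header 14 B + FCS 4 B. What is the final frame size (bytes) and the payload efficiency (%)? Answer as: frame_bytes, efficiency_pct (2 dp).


TCP segment = 685 + 24 = 709 B
IP packet = 709 + 20 = 729 B
Ethernet frame = 729 + 14 + 4 = 747 B
Efficiency = app / frame = 685 / 747 = 0.917001 = 91.7001% -> 91.70% (2 dp)

747, 91.70


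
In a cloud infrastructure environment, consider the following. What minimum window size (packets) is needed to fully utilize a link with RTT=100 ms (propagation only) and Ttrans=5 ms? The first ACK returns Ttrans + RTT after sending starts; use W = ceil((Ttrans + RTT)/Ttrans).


Given: Ttrans = 5 ms, RTT = 100 ms (= 2 * Tprop, Tprop = 50 ms)
Time until first ACK returns = Ttrans + RTT = 5 + 100 = 105 ms
Need W * Ttrans >= Ttrans + RTT  ->  W >= (Ttrans + RTT) / Ttrans
(Ttrans + RTT) / Ttrans = 105 / 5 = 21
W_min = ceil(21) = 21

21


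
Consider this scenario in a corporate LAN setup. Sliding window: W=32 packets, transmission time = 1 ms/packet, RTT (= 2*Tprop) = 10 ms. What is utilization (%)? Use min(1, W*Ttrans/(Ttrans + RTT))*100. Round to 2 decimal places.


Given: W = 32, Ttrans = 1 ms, RTT = 10 ms (= 2 * Tprop, Tprop = 5 ms)
Cycle time = Ttrans + RTT = 1 + 10 = 11 ms (first packet sent until its ACK returns)
W * Ttrans = 32 * 1 = 32 ms of sending per cycle
W * Ttrans / (Ttrans + RTT) = 32 / 11 = 2.909091
U = min(1, 2.909091) = 1.000000
U% = 100.00%

100.00


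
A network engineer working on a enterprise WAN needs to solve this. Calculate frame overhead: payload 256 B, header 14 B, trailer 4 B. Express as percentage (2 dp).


Given: payload = 256 B, header = 14 B, trailer = 4 B
Overhead bytes = header + trailer = 14 + 4 = 18
Total frame = payload + overhead = 256 + 18 = 274
Overhead % = 18 / 274 * 100 = 6.5693% -> 6.57% (2 dp)

6.57


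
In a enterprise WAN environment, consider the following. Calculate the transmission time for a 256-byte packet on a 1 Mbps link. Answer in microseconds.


Given: packet = 256 bytes, bandwidth = 1 Mbps
Packet in bits = 256 * 8 = 2048 bits
Bandwidth = 1 * 10^6 = 1000000 bps
Time = 2048 / 1000000 seconds
Time in us = 2048 * 10^6 / 1000000 = 2048

2048


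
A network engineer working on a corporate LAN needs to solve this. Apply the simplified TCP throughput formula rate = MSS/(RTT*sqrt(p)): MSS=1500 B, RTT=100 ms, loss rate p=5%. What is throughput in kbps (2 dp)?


Given: MSS = 1500 bytes, RTT = 100 ms, loss = 5%
RTT in seconds = 100 / 1000 = 0.1
Loss rate = 5% = 0.05
sqrt(loss) = sqrt(0.05) = 0.223606797750
Throughput (bytes/s) = 1500 / (0.1 * 0.223606797750) = 67082.0393
Throughput (kbps) = 67082.0393 * 8 / 1000 = 536.656315 -> 536.66 kbps (2 dp)

536.66


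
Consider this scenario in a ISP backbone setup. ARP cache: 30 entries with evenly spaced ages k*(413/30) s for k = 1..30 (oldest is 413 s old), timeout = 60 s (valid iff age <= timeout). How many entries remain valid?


Ages are k * 413/30 s for k = 1..30 (spacing = 13.7667 s).
Entry k is valid iff k * 413/30 <= 60 iff k <= 30 * 60 / 413 = 4.3584
n_valid = floor(4.3584) = 4
(n_stale = 30 - 4 = 26)

4


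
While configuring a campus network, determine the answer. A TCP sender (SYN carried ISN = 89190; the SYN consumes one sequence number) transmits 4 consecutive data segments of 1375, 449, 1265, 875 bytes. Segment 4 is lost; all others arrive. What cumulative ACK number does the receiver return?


SYN uses sequence number 89190; first data byte = ISN + 1 = 89191.
Segment 1: SEQ = 89191, len = 1375 B, covers [89191, 90565]
Segment 2: SEQ = 90566, len = 449 B, covers [90566, 91014]
Segment 3: SEQ = 91015, len = 1265 B, covers [91015, 92279]
Segment 4: SEQ = 92280, len = 875 B, covers [92280, 93154] [LOST]
In-order data received: bytes [89191, 92279] (segments 1..3).
Segment 4 missing -> gap begins at byte 92280.
Cumulative ACK = next expected in-order byte = 89191 + 1375 + 449 + 1265 = 92280

92280


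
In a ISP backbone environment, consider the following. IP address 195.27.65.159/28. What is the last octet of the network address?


Given: IP = 195.27.65.159, prefix = /28
Subnet mask = 255.255.255.240
Last octet of IP: 159
Last octet of mask: 240
Network last octet = 159 AND 240 = 144

144


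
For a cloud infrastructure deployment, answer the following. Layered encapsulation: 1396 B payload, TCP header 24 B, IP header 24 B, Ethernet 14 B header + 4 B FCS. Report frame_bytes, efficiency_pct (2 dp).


TCP segment = 1396 + 24 = 1420 B
IP packet = 1420 + 24 = 1444 B
Ethernet frame = 1444 + 14 + 4 = 1462 B
Efficiency = app / frame = 1396 / 1462 = 0.954856 = 95.4856% -> 95.49% (2 dp)

1462, 95.49


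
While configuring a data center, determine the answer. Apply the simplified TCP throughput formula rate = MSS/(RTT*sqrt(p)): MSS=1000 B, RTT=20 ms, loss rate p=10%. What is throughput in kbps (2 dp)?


Given: MSS = 1000 bytes, RTT = 20 ms, loss = 10%
RTT in seconds = 20 / 1000 = 0.02
Loss rate = 10% = 0.1
sqrt(loss) = sqrt(0.1) = 0.316227766017
Throughput (bytes/s) = 1000 / (0.02 * 0.316227766017) = 158113.8830
Throughput (kbps) = 158113.8830 * 8 / 1000 = 1264.911064 -> 1264.91 kbps (2 dp)

1264.91


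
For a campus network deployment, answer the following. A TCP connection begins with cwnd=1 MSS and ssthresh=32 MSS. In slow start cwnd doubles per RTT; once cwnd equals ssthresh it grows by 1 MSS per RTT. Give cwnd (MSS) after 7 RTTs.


RTT 0: cwnd = 1 MSS (initial)
RTT 1: cwnd = 2 MSS (slow start, doubled)
RTT 2: cwnd = 4 MSS (slow start, doubled)
RTT 3: cwnd = 8 MSS (slow start, doubled)
RTT 4: cwnd = 16 MSS (slow start, doubled)
RTT 5: cwnd = 32 MSS (slow start, doubled)
RTT 6: cwnd = 33 MSS (congestion avoidance, +1)
RTT 7: cwnd = 34 MSS (congestion avoidance, +1)

34


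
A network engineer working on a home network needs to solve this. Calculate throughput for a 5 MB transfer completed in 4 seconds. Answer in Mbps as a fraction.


Given: file = 5 MB, time = 4 s
File in Mb = 5 * 8 = 40 Mb
Throughput = 40 / 4 Mbps
Throughput = 10 Mbps

10


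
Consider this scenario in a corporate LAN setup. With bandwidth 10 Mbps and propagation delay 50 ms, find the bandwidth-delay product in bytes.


Given: bandwidth = 10 Mbps, delay = 50 ms
BDP in bits = 10 * 10^6 * 50 / 1000
BDP in bits = 500000
BDP in bytes = 500000 / 8 = 62500

62500


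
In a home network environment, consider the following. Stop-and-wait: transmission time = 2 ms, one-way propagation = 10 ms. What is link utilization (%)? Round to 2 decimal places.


Given: Ttrans = 2 ms, Tprop = 10 ms
RTT = 2 * Tprop = 2 * 10 = 20 ms
U = Ttrans / (Ttrans + RTT)
U = 2 / (2 + 20)
U = 2 / 22 = 0.090909
U% = 9.09%

9.09


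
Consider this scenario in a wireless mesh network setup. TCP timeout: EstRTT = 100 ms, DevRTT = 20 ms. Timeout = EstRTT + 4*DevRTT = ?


Given: EstRTT = 100 ms, DevRTT = 20 ms
Timeout = EstRTT + 4 * DevRTT
4 * DevRTT = 4 * 20 = 80
Timeout = 100 + 80 = 180 ms

180


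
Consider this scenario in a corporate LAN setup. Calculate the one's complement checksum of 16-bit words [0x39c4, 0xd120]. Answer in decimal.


Given words: [0x39c4, 0xd120]
Step 1: Sum all words
Raw sum = 14788 + 53536 = 68324
Step 2: Fold carry: (2788 + 1) = 2789
One's complement = ~2789 & 0xFFFF = 62746

62746


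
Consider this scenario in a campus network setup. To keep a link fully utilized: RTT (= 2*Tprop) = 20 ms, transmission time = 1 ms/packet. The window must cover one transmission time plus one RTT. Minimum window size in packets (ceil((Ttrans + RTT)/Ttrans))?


Given: Ttrans = 1 ms, RTT = 20 ms (= 2 * Tprop, Tprop = 10 ms)
Time until first ACK returns = Ttrans + RTT = 1 + 20 = 21 ms
Need W * Ttrans >= Ttrans + RTT  ->  W >= (Ttrans + RTT) / Ttrans
(Ttrans + RTT) / Ttrans = 21 / 1 = 21
W_min = ceil(21) = 21

21


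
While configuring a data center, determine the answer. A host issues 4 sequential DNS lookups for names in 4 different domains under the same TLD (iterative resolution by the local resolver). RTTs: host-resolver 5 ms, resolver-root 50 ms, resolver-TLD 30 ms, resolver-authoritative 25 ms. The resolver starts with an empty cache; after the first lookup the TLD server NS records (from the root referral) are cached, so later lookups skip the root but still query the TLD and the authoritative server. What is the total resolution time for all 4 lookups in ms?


Lookup 1 (cold cache): local + root + TLD + auth = 5 + 50 + 30 + 25 = 110 ms
Lookups 2..4 (TLD NS cached -> skip root; new domain -> still ask TLD and auth): local + TLD + auth = 5 + 30 + 25 = 60 ms each
Remaining 3 lookups: 3 * 60 = 180 ms
Total = 110 + 180 = 290 ms

290


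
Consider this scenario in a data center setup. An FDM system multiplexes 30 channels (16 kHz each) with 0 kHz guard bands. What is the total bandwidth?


Given: 30 channels, 16 kHz each, guard = 0 kHz
Channel bandwidth = 30 * 16 = 480 kHz
Guard bands = 29 gaps * 0 kHz = 0 kHz
Total = 480 + 0 = 480 kHz

480


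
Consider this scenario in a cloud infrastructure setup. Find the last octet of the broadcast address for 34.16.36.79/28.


Given: IP = 34.16.36.79, prefix = /28
Host bits = 32 - 28 = 4
Network last octet = 79 AND mask = 64
Host part size = 2^4 - 1 = 15
Broadcast last octet = 64 OR 15 = 79

79


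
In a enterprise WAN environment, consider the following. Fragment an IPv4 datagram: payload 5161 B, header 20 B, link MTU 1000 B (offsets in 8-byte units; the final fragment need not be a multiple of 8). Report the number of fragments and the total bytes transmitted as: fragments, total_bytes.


Max data per non-final fragment = floor((MTU - header)/8)*8 = floor((1000 - 20)/8)*8 = floor(980/8)*8 = 976 B
Final fragment needs no 8-byte alignment: it can carry up to MTU - header = 980 B
Non-final fragments needed = ceil((payload - 980) / 976) = ceil(4181/976) = ceil(4.2838) = 5
Number of fragments = 5 + 1 = 6
Fragment sizes (data): 5 * 976 B + 281 B (last, 281 <= 980 OK)
Total bytes sent = payload + n_frags * header = 5161 + 6*20 = 5161 + 120 = 5281 B

6, 5281


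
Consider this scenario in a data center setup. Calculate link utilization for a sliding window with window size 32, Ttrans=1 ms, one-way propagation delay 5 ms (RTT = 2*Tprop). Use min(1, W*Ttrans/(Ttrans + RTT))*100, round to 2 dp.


Given: W = 32, Ttrans = 1 ms, RTT = 10 ms (= 2 * Tprop, Tprop = 5 ms)
Cycle time = Ttrans + RTT = 1 + 10 = 11 ms (first packet sent until its ACK returns)
W * Ttrans = 32 * 1 = 32 ms of sending per cycle
W * Ttrans / (Ttrans + RTT) = 32 / 11 = 2.909091
U = min(1, 2.909091) = 1.000000
U% = 100.00%

100.00


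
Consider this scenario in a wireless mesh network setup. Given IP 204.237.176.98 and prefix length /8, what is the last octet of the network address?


Given: IP = 204.237.176.98, prefix = /8
Subnet mask = 255.0.0.0
Last octet of IP: 98
Last octet of mask: 0
Network last octet = 98 AND 0 = 0

0


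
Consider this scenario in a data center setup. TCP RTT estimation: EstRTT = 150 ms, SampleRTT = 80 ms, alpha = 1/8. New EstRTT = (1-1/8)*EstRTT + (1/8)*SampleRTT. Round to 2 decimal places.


Given: EstRTT = 150 ms, SampleRTT = 80 ms, alpha = 1/8
New EstRTT = (1 - alpha) * EstRTT + alpha * SampleRTT
(7/8) * 150 = 131.25
(1/8) * 80 = 10
New EstRTT = 131.25 + 10 = 141.25 ms -> 141.25 ms (2 dp)

141.25
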